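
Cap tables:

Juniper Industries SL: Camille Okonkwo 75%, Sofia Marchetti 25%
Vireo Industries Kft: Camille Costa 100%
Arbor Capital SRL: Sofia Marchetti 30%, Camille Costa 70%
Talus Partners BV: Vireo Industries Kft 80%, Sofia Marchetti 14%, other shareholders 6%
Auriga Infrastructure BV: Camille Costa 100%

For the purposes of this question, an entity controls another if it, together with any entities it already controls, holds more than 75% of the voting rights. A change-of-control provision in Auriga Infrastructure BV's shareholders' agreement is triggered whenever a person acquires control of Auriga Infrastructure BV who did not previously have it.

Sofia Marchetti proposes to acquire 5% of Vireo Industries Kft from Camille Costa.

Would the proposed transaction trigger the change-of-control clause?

The purchase adds only to Sofia's holdings (Camille Costa's stake shrinks), so Sofia is the only person who could newly come to control Auriga.
Sofia's largest direct stake is 30% in Arbor, which does not meet the threshold, so Sofia controls no company.
Neither Sofia nor any entity Sofia controls holds any voting interest in Auriga.
So before the transaction, Sofia does not control Auriga.
After the purchase, Sofia holds 5% of Vireo directly, and Camille Costa's stake falls to 95%.
Sofia's side now holds 5% of Vireo, not > 75%, so Sofia still does not control Vireo.
After the transaction, neither Sofia nor any entity Sofia controls holds a voting interest in Auriga, so Sofia still does not control it.
No new person acquires control, so the clause is not triggered.

No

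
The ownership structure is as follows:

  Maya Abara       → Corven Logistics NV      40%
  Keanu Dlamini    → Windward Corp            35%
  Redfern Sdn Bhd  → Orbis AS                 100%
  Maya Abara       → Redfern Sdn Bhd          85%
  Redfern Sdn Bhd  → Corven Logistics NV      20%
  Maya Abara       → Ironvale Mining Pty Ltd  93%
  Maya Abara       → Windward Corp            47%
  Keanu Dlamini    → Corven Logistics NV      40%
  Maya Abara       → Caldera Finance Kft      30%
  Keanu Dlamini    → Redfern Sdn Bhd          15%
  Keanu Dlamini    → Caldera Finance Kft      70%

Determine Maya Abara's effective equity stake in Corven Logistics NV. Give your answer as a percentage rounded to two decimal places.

Maya reaches Corven along 2 paths.
Direct stake: 40% = 40%.
Via Redfern: 85% × 20% = 17%.
Total: 40% + 17% = 57%.
Rounded: 57.00%.

57.00%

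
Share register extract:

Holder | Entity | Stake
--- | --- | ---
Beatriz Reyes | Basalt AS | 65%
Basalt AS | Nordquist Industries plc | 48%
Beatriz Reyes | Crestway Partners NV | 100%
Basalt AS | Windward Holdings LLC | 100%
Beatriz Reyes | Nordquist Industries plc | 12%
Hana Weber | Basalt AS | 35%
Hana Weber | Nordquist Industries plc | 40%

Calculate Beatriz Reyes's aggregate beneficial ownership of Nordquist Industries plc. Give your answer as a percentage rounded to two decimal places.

Beatriz reaches Nordquist along 2 paths.
Direct stake: 12% = 12%.
Via Basalt: 65% × 48% = 31.2%.
Total: 12% + 31.2% = 43.2%.
Rounded: 43.20%.

43.20%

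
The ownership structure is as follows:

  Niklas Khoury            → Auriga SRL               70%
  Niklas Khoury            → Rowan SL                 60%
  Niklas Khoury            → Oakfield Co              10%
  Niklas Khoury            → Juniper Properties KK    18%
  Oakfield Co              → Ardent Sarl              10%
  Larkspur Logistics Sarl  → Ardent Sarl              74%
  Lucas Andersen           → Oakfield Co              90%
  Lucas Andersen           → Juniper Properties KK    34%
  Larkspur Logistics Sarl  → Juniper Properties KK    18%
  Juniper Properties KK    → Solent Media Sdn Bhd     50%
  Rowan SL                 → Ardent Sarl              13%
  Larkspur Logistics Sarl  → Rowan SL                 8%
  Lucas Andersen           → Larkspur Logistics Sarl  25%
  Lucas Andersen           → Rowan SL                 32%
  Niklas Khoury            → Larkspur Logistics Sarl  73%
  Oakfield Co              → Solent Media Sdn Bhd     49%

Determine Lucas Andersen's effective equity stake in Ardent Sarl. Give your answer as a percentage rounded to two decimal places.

Lucas reaches Ardent along 4 paths.
Via Larkspur → Rowan: 25% × 8% × 13% = 0.26%.
Via Rowan: 32% × 13% = 4.16%.
Via Oakfield: 90% × 10% = 9%.
Via Larkspur: 25% × 74% = 18.5%.
Total: 0.26% + 4.16% + 9% + 18.5% = 31.92%.

31.92%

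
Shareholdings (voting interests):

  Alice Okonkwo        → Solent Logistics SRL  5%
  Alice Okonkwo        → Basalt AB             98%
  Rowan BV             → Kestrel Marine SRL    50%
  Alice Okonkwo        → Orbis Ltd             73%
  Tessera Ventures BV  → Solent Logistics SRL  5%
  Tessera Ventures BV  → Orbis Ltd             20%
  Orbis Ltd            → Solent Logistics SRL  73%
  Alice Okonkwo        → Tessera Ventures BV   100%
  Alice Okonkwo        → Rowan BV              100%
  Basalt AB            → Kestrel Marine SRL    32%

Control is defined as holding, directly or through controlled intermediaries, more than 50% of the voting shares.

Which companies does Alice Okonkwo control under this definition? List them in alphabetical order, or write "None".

Alice holds 100% of Tessera, so Alice controls Tessera.
Alice holds 98% of Basalt, so Alice controls Basalt.
Alice and Tessera together hold 73% + 20% = 93% of Orbis, so Alice controls Orbis.
Orbis and Tessera and Alice together hold 73% + 5% + 5% = 83% of Solent, so Alice controls Solent.
Alice holds 100% of Rowan, so Alice controls Rowan.
Rowan and Basalt together hold 50% + 32% = 82% of Kestrel, so Alice controls Kestrel.

Basalt AB, Kestrel Marine SRL, Orbis Ltd, Rowan BV, Solent Logistics SRL, Tessera Ventures BV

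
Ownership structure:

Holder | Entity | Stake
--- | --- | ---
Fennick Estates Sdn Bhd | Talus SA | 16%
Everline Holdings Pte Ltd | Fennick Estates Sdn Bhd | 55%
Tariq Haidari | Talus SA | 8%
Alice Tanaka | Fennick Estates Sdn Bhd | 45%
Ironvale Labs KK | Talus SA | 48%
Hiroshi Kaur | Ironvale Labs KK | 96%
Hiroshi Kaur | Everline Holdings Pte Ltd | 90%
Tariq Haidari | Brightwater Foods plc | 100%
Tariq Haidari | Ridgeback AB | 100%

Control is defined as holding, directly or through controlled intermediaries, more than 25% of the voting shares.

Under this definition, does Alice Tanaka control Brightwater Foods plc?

Alice holds 45% of Fennick, so Alice controls Fennick.
Neither Alice nor any entity Alice controls holds any voting interest in Brightwater.
So Alice does not control Brightwater.

No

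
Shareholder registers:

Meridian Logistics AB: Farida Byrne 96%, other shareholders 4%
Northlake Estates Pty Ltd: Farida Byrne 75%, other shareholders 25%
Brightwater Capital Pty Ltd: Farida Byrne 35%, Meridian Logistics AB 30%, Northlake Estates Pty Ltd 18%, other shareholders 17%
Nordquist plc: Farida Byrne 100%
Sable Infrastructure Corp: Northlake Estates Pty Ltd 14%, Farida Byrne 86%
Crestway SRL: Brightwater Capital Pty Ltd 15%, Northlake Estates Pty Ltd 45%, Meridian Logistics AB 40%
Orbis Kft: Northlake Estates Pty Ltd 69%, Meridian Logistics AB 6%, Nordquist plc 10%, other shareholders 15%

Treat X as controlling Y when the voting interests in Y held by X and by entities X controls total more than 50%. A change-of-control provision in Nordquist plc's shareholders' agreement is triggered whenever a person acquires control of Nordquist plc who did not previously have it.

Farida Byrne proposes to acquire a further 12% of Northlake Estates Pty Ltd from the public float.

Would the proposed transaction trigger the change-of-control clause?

No

The purchase changes only Farida's holdings, so Farida is the only person who could newly come to control Nordquist.
Farida holds 100% of Nordquist, so Farida controls Nordquist.
So Farida already controls Nordquist before the transaction.
After the purchase, Farida's direct stake in Northlake rises to 75% + 12% = 87%.
Farida controlled Nordquist already, so this is not a new person acquiring control; every other person's position is unchanged or reduced.
No new person acquires control, so the clause is not triggered.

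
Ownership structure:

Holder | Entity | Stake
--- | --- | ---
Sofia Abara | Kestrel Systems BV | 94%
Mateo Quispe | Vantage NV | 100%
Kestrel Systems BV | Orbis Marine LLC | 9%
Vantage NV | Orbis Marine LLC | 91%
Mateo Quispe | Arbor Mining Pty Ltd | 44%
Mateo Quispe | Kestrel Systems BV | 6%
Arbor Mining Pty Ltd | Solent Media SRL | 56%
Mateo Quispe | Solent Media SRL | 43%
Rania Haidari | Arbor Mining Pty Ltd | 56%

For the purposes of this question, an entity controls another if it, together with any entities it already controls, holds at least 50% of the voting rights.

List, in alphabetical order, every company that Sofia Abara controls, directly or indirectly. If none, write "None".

Sofia holds 94% of Kestrel, so Sofia controls Kestrel.
No other company's threshold is met.

Kestrel Systems BV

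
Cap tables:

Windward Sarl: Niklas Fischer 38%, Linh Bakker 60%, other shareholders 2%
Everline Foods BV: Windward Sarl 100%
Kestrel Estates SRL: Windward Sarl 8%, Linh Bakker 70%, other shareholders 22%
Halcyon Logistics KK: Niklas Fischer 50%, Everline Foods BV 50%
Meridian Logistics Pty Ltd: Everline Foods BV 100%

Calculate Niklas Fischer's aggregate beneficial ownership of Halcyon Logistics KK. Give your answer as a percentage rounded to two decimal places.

69.00%

Niklas reaches Halcyon along 2 paths.
Direct stake: 50% = 50%.
Via Windward → Everline: 38% × 100% × 50% = 19%.
Total: 50% + 19% = 69%.
Rounded: 69.00%.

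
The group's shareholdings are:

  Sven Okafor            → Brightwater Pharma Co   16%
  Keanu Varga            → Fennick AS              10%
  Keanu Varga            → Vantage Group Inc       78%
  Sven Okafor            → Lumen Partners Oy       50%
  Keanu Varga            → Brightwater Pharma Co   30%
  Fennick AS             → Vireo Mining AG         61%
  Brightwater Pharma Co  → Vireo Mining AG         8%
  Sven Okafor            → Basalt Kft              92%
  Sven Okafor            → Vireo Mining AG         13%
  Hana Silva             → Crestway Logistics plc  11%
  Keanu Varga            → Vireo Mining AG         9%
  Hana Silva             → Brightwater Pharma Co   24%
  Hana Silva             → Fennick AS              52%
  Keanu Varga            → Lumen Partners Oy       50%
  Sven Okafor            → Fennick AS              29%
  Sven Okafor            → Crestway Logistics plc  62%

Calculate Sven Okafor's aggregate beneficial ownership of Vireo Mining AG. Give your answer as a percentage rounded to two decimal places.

Sven reaches Vireo along 3 paths.
Direct stake: 13% = 13%.
Via Fennick: 29% × 61% = 17.69%.
Via Brightwater: 16% × 8% = 1.28%.
Total: 13% + 17.69% + 1.28% = 31.97%.

31.97%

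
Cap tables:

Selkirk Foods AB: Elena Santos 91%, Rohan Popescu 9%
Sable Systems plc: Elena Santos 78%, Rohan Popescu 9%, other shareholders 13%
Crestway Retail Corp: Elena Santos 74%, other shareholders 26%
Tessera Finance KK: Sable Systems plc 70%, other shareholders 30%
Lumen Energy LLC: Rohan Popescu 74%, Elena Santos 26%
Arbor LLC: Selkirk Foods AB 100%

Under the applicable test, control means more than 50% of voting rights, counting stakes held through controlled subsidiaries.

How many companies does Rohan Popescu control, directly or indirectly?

Rohan holds 74% of Lumen, so Rohan controls Lumen.
No other company's threshold is met.
Rohan controls 1 company.

1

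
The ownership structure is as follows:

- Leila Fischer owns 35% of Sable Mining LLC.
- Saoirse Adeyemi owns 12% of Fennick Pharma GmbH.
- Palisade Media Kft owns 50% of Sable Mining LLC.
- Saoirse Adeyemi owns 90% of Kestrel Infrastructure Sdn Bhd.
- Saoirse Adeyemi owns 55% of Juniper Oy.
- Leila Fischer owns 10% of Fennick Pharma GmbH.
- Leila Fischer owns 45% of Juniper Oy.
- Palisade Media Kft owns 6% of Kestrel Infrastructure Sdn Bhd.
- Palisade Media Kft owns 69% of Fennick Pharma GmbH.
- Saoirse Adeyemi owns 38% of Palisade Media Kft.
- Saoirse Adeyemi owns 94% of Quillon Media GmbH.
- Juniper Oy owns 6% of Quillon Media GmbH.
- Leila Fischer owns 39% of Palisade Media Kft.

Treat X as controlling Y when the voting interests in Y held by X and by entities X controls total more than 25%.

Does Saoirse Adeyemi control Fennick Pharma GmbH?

Saoirse holds 38% of Palisade, so Saoirse controls Palisade.
Palisade and Saoirse together hold 69% + 12% = 81% of Fennick, so Saoirse controls Fennick.

Yes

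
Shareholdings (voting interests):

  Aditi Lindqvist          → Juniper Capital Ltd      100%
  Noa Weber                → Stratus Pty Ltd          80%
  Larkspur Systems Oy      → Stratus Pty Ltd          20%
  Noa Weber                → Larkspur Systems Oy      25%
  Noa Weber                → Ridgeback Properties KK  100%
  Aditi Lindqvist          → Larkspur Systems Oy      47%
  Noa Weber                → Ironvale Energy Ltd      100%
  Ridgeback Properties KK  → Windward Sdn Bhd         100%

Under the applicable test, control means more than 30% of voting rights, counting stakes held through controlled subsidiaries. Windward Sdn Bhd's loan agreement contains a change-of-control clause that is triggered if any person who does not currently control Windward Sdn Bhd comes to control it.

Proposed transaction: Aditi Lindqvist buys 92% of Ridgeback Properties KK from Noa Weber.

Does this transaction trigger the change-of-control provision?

Yes

The purchase adds only to Aditi's holdings (Noa's stake shrinks), so Aditi is the only person who could newly come to control Windward.
Aditi holds 47% of Larkspur, so Aditi controls Larkspur.
Aditi holds 100% of Juniper, so Aditi controls Juniper.
Neither Aditi nor any entity Aditi controls holds any voting interest in Windward.
So before the transaction, Aditi does not control Windward.
After the purchase, Aditi holds 92% of Ridgeback directly, and Noa's stake falls to 8%.
Aditi holds 92% of Ridgeback, so Aditi controls Ridgeback.
Ridgeback holds 100% of Windward, so Aditi controls Windward.
Aditi did not control Windward before and does after, so the clause is triggered.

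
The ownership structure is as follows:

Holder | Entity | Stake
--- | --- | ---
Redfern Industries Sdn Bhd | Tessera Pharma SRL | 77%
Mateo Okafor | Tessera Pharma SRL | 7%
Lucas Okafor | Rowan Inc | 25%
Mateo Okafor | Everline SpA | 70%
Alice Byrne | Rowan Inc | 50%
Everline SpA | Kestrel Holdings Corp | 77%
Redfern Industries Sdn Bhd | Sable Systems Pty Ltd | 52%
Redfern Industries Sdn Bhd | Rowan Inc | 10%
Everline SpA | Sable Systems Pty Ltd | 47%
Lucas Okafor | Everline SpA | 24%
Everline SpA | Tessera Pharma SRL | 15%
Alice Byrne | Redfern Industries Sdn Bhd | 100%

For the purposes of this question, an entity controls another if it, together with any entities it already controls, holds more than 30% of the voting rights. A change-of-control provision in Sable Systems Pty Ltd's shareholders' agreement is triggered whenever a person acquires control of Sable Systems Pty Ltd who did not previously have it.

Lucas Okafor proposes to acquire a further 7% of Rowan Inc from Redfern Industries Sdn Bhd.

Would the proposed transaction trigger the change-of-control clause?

The purchase adds only to Lucas's holdings (Redfern's stake shrinks), so Lucas is the only person who could newly come to control Sable.
Lucas's largest direct stake is 25% in Rowan, which does not meet the threshold, so Lucas controls no company.
Neither Lucas nor any entity Lucas controls holds any voting interest in Sable.
So before the transaction, Lucas does not control Sable.
After the purchase, Lucas's direct stake in Rowan rises to 25% + 7% = 32%, and Redfern's stake falls to 3%.
Lucas holds 32% of Rowan, so Lucas controls Rowan.
After the transaction, neither Lucas nor any entity Lucas controls holds a voting interest in Sable, so Lucas still does not control it.
No new person acquires control, so the clause is not triggered.

No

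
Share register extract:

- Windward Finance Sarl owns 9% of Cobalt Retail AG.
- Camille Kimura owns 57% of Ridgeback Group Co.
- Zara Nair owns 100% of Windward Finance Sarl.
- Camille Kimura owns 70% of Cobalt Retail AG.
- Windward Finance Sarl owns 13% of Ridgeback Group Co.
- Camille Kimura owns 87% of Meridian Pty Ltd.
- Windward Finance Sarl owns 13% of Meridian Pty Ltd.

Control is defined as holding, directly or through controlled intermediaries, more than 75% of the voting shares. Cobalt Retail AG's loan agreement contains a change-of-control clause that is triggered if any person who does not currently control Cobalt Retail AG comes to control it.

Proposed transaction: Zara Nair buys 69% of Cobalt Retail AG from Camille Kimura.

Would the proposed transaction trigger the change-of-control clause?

Yes

The purchase adds only to Zara's holdings (Camille's stake shrinks), so Zara is the only person who could newly come to control Cobalt.
Zara holds 100% of Windward, so Zara controls Windward.
In Cobalt, Zara's side holds only 9%, not > 75%.
So before the transaction, Zara does not control Cobalt.
After the purchase, Zara holds 69% of Cobalt directly, and Camille's stake falls to 1%.
Windward and Zara together hold 9% + 69% = 78% of Cobalt, so Zara controls Cobalt.
Zara did not control Cobalt before and does after, so the clause is triggered.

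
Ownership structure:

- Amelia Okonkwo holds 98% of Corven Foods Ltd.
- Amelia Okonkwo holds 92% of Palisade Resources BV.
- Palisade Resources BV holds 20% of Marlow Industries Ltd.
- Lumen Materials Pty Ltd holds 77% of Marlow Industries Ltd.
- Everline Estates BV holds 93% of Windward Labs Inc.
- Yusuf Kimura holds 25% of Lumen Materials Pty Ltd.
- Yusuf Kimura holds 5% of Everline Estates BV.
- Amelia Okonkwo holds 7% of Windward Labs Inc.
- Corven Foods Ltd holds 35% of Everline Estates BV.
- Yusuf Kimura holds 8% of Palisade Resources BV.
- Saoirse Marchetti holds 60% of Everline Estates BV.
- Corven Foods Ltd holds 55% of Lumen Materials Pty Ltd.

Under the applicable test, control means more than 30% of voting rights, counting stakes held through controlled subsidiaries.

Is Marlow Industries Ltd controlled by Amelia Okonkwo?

Amelia holds 92% of Palisade, so Amelia controls Palisade.
Amelia holds 98% of Corven, so Amelia controls Corven.
Corven holds 55% of Lumen, so Amelia controls Lumen.
Lumen and Palisade together hold 77% + 20% = 97% of Marlow, so Amelia controls Marlow.

Yes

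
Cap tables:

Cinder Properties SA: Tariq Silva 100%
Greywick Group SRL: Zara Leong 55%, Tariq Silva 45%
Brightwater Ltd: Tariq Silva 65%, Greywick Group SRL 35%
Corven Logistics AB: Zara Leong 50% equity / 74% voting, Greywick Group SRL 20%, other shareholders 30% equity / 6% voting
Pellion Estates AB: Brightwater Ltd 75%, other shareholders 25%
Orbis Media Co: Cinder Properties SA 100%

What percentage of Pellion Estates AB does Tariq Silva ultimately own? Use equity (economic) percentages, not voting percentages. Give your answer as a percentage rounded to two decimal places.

60.56%

Tariq reaches Pellion along 2 paths.
Via Brightwater: 65% × 75% = 48.75%.
Via Greywick → Brightwater: 45% × 35% × 75% = 11.8125%.
Total: 48.75% + 11.8125% = 60.5625%.
Rounded: 60.56%.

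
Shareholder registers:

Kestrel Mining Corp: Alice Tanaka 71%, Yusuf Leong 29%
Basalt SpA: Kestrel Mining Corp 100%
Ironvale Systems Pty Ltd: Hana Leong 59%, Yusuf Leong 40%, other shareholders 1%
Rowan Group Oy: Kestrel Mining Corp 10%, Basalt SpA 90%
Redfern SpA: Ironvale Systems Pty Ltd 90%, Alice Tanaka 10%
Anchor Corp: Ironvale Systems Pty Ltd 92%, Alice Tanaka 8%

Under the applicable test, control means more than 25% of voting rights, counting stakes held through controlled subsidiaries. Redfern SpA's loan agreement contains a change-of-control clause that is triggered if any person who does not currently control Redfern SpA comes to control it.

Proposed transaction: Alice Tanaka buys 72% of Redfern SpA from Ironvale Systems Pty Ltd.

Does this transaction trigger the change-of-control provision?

Yes

The purchase adds only to Alice's holdings (Ironvale's stake shrinks), so Alice is the only person who could newly come to control Redfern.
Alice holds 71% of Kestrel, so Alice controls Kestrel.
Kestrel holds 100% of Basalt, so Alice controls Basalt.
Kestrel and Basalt together hold 10% + 90% = 100% of Rowan, so Alice controls Rowan.
In Redfern, Alice's side holds only 10%, not > 25%.
So before the transaction, Alice does not control Redfern.
After the purchase, Alice's direct stake in Redfern rises to 10% + 72% = 82%, and Ironvale's stake falls to 18%.
Alice holds 82% of Redfern, so Alice controls Redfern.
Alice did not control Redfern before and does after, so the clause is triggered.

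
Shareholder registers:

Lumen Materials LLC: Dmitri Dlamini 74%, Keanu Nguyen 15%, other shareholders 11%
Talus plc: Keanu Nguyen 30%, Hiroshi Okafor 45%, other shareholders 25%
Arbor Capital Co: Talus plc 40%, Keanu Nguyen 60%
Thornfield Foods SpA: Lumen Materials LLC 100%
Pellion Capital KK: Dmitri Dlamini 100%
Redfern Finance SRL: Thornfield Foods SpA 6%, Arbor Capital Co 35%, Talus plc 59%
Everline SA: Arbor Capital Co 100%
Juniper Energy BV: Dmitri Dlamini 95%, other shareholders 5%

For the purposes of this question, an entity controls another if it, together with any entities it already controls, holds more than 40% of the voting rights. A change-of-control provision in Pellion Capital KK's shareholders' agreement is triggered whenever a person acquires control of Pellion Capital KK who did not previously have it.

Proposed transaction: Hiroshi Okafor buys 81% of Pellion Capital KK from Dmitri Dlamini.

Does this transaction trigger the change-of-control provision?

Yes

The purchase adds only to Hiroshi's holdings (Dmitri's stake shrinks), so Hiroshi is the only person who could newly come to control Pellion.
Hiroshi holds 45% of Talus, so Hiroshi controls Talus.
Talus holds 59% of Redfern, so Hiroshi controls Redfern.
Neither Hiroshi nor any entity Hiroshi controls holds any voting interest in Pellion.
So before the transaction, Hiroshi does not control Pellion.
After the purchase, Hiroshi holds 81% of Pellion directly, and Dmitri's stake falls to 19%.
Hiroshi holds 81% of Pellion, so Hiroshi controls Pellion.
Hiroshi did not control Pellion before and does after, so the clause is triggered.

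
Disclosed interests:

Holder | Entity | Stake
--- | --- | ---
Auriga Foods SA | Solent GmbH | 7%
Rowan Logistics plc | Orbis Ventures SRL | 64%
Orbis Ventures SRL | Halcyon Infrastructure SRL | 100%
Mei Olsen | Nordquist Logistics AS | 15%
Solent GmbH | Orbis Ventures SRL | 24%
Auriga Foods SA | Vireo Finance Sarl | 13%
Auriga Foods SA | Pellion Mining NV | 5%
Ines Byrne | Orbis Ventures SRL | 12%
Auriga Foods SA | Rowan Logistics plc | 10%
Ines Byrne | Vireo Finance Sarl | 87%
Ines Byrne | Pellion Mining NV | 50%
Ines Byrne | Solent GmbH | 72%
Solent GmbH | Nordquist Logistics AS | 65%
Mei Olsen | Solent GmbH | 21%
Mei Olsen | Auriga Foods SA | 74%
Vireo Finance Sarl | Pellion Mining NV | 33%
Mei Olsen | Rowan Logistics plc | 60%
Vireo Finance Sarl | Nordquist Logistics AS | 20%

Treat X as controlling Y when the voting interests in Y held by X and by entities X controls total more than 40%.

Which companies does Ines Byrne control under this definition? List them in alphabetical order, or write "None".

Ines holds 72% of Solent, so Ines controls Solent.
Ines holds 87% of Vireo, so Ines controls Vireo.
Solent and Vireo together hold 65% + 20% = 85% of Nordquist, so Ines controls Nordquist.
Ines and Vireo together hold 50% + 33% = 83% of Pellion, so Ines controls Pellion.
No other company's threshold is met.

Nordquist Logistics AS, Pellion Mining NV, Solent GmbH, Vireo Finance Sarl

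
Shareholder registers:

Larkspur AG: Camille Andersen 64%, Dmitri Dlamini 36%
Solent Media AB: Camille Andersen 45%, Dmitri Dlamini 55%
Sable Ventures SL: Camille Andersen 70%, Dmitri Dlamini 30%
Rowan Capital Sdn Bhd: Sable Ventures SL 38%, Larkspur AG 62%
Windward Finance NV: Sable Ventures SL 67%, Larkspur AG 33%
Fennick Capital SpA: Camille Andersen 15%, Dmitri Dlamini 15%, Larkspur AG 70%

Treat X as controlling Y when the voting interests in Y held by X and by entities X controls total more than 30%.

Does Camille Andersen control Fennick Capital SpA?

Camille holds 64% of Larkspur, so Camille controls Larkspur.
Camille and Larkspur together hold 15% + 70% = 85% of Fennick, so Camille controls Fennick.

Yes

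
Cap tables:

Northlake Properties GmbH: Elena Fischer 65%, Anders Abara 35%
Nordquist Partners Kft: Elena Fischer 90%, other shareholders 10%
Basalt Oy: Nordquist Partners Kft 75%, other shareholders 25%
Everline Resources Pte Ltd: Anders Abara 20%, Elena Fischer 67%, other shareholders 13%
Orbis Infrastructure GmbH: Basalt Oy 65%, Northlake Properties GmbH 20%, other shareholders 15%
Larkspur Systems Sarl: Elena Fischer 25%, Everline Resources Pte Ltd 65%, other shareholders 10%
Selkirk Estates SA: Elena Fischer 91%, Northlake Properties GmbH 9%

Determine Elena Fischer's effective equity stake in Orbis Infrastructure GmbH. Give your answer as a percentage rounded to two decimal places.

Elena reaches Orbis along 2 paths.
Via Nordquist → Basalt: 90% × 75% × 65% = 43.875%.
Via Northlake: 65% × 20% = 13%.
Total: 43.875% + 13% = 56.875%.
Rounded: 56.88%.

56.88%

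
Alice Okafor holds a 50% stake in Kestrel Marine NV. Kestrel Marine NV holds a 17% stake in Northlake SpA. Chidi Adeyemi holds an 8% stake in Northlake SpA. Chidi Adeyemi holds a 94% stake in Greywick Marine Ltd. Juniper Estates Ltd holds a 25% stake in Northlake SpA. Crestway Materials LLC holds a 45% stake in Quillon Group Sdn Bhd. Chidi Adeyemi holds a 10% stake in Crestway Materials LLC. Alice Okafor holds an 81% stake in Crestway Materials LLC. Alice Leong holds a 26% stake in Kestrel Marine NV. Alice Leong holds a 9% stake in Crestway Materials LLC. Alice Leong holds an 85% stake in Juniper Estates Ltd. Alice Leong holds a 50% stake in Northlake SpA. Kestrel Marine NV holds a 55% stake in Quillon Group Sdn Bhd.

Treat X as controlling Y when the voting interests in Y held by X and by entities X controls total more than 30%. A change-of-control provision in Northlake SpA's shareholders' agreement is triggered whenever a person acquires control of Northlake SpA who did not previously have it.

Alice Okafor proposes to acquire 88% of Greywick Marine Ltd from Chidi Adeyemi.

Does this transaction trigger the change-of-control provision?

No

The purchase adds only to Alice Okafor's holdings (Chidi's stake shrinks), so Alice Okafor is the only person who could newly come to control Northlake.
Alice Okafor holds 81% of Crestway, so Alice Okafor controls Crestway.
Alice Okafor holds 50% of Kestrel, so Alice Okafor controls Kestrel.
Kestrel and Crestway together hold 55% + 45% = 100% of Quillon, so Alice Okafor controls Quillon.
In Northlake, Alice Okafor's side holds only 17%, not > 30%.
So before the transaction, Alice Okafor does not control Northlake.
After the purchase, Alice Okafor holds 88% of Greywick directly, and Chidi's stake falls to 6%.
Alice Okafor holds 88% of Greywick, so Alice Okafor controls Greywick.
After the transaction, Alice Okafor's side holds 17% of Northlake, not > 30%, so Alice Okafor still does not control Northlake.
No new person acquires control, so the clause is not triggered.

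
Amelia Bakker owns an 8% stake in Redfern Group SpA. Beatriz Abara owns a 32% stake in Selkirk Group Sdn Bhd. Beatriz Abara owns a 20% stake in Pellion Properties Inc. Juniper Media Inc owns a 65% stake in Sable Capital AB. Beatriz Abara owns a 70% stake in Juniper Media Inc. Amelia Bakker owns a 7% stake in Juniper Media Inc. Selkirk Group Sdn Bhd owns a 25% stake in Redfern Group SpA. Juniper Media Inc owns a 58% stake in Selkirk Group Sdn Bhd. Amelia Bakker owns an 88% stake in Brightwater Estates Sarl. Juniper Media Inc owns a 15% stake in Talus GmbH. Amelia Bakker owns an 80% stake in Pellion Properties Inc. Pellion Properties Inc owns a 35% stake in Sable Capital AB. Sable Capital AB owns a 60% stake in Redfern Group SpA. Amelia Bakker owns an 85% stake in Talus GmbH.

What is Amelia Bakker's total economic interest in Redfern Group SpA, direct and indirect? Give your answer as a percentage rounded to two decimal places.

Amelia reaches Redfern along 4 paths.
Via Juniper → Sable: 7% × 65% × 60% = 2.73%.
Via Pellion → Sable: 80% × 35% × 60% = 16.8%.
Via Juniper → Selkirk: 7% × 58% × 25% = 1.015%.
Direct stake: 8% = 8%.
Total: 2.73% + 16.8% + 1.015% + 8% = 28.545%.
Rounded: 28.55%.

28.55%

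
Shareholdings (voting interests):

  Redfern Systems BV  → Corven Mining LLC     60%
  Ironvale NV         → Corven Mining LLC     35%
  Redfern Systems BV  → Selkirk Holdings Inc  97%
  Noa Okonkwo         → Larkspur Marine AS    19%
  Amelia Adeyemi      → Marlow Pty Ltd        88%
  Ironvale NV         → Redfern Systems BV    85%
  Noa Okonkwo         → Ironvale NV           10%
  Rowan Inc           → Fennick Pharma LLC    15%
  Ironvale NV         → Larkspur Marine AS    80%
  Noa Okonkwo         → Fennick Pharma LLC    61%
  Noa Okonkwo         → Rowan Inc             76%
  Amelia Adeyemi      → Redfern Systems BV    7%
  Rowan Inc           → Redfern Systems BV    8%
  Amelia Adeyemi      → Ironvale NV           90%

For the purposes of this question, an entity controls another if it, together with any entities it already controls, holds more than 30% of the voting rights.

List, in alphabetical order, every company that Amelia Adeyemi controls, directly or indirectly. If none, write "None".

Corven Mining LLC, Ironvale NV, Larkspur Marine AS, Marlow Pty Ltd, Redfern Systems BV, Selkirk Holdings Inc

Amelia holds 90% of Ironvale, so Amelia controls Ironvale.
Ironvale holds 80% of Larkspur, so Amelia controls Larkspur.
Amelia holds 88% of Marlow, so Amelia controls Marlow.
Amelia and Ironvale together hold 7% + 85% = 92% of Redfern, so Amelia controls Redfern.
Redfern and Ironvale together hold 60% + 35% = 95% of Corven, so Amelia controls Corven.
Redfern holds 97% of Selkirk, so Amelia controls Selkirk.
No other company's threshold is met.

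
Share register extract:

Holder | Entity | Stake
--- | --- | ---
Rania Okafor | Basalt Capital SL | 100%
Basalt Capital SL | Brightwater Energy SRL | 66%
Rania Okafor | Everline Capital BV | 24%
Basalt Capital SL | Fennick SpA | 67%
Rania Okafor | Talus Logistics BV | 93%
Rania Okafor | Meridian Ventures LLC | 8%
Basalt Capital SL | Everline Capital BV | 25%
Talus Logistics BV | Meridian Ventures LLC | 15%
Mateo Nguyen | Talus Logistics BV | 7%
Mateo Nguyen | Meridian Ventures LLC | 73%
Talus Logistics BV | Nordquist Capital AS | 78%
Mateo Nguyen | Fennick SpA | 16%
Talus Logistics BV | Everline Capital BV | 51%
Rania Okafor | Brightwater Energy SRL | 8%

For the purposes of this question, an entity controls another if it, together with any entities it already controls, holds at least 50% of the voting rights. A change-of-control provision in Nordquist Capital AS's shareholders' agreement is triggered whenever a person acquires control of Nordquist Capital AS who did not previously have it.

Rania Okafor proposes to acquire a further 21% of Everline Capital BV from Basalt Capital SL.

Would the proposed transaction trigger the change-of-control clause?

No

The purchase adds only to Rania's holdings (Basalt's stake shrinks), so Rania is the only person who could newly come to control Nordquist.
Rania holds 93% of Talus, so Rania controls Talus.
Talus holds 78% of Nordquist, so Rania controls Nordquist.
So Rania already controls Nordquist before the transaction.
After the purchase, Rania's direct stake in Everline rises to 24% + 21% = 45%, and Basalt's stake falls to 4%.
Rania controlled Nordquist already, so this is not a new person acquiring control; every other person's position is unchanged or reduced.
No new person acquires control, so the clause is not triggered.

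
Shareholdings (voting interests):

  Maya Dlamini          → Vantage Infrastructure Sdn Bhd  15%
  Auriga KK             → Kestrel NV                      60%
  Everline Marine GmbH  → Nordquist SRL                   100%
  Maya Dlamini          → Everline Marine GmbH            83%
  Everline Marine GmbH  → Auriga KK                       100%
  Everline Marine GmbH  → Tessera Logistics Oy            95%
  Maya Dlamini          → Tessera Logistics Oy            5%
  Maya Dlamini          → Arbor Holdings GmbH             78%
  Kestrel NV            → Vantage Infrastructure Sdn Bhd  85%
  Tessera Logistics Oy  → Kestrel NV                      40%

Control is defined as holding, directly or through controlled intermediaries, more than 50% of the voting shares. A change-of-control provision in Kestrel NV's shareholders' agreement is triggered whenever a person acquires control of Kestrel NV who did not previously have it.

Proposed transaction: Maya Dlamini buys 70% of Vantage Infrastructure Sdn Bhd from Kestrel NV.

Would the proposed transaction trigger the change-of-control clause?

The purchase adds only to Maya's holdings (Kestrel's stake shrinks), so Maya is the only person who could newly come to control Kestrel.
Maya holds 83% of Everline, so Maya controls Everline.
Everline holds 100% of Auriga, so Maya controls Auriga.
Everline and Maya together hold 95% + 5% = 100% of Tessera, so Maya controls Tessera.
Tessera and Auriga together hold 40% + 60% = 100% of Kestrel, so Maya controls Kestrel.
So Maya already controls Kestrel before the transaction.
After the purchase, Maya's direct stake in Vantage rises to 15% + 70% = 85%, and Kestrel's stake falls to 15%.
Maya controlled Kestrel already, so this is not a new person acquiring control; every other person's position is unchanged or reduced.
No new person acquires control, so the clause is not triggered.

No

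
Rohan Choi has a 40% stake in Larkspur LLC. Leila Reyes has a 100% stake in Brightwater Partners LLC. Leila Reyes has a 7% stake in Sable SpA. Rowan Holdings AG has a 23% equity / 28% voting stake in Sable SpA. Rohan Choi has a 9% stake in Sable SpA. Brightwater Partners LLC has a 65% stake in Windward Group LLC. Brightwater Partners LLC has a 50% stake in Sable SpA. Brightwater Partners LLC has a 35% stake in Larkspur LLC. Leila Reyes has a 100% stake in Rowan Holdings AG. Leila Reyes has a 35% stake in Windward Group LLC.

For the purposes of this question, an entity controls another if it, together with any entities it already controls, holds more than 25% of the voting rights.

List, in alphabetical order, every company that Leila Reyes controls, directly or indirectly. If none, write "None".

Brightwater Partners LLC, Larkspur LLC, Rowan Holdings AG, Sable SpA, Windward Group LLC

Leila holds 100% of Rowan, so Leila controls Rowan.
Leila holds 100% of Brightwater, so Leila controls Brightwater.
Brightwater holds 35% of Larkspur, so Leila controls Larkspur.
Brightwater and Rowan and Leila together hold 50% + 28% + 7% = 85% of Sable, so Leila controls Sable.
Leila and Brightwater together hold 35% + 65% = 100% of Windward, so Leila controls Windward.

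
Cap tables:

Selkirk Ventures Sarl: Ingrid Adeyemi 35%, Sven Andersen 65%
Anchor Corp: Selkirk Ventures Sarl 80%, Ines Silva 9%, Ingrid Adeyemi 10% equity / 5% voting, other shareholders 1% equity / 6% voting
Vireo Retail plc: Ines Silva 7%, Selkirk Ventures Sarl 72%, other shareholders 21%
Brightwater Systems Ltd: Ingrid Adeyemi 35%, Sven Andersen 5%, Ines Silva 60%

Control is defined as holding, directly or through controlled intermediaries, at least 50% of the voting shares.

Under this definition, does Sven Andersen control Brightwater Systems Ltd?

No

Sven holds 65% of Selkirk, so Sven controls Selkirk.
Selkirk holds 80% of Anchor, so Sven controls Anchor.
Selkirk holds 72% of Vireo, so Sven controls Vireo.
In Brightwater, Sven's side holds only 5%, not ≥ 50%.
So Sven does not control Brightwater.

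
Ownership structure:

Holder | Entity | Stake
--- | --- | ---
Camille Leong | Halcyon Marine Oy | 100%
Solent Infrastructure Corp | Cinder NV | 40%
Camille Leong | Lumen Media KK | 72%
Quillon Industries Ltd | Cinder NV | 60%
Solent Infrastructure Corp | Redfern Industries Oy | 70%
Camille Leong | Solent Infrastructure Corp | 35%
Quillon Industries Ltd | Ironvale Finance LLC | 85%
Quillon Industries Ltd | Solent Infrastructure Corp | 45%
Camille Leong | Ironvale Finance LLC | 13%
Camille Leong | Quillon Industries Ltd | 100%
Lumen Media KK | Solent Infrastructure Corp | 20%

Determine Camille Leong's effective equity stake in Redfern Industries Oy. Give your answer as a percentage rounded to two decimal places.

66.08%

Camille reaches Redfern along 3 paths.
Via Lumen → Solent: 72% × 20% × 70% = 10.08%.
Via Solent: 35% × 70% = 24.5%.
Via Quillon → Solent: 100% × 45% × 70% = 31.5%.
Total: 10.08% + 24.5% + 31.5% = 66.08%.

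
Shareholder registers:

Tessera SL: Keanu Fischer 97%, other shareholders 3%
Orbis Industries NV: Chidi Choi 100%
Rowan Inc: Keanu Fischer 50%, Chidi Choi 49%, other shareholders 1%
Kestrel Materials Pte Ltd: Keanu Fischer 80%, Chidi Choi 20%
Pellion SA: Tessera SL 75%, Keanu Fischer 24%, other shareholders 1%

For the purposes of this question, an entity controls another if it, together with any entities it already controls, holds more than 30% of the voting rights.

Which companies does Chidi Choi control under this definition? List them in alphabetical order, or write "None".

Orbis Industries NV, Rowan Inc

Chidi holds 100% of Orbis, so Chidi controls Orbis.
Chidi holds 49% of Rowan, so Chidi controls Rowan.
No other company's threshold is met.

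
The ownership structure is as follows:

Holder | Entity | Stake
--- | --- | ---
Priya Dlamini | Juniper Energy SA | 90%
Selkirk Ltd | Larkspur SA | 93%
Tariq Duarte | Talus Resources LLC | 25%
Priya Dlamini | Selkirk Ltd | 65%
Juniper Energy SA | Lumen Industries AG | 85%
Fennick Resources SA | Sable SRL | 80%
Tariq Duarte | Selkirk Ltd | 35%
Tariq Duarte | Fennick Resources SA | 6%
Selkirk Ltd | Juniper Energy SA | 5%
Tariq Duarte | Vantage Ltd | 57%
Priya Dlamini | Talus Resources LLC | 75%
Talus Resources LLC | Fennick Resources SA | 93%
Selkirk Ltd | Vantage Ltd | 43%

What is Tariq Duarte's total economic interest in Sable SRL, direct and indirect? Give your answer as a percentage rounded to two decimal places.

23.40%

Tariq reaches Sable along 2 paths.
Via Talus → Fennick: 25% × 93% × 80% = 18.6%.
Via Fennick: 6% × 80% = 4.8%.
Total: 18.6% + 4.8% = 23.4%.
Rounded: 23.40%.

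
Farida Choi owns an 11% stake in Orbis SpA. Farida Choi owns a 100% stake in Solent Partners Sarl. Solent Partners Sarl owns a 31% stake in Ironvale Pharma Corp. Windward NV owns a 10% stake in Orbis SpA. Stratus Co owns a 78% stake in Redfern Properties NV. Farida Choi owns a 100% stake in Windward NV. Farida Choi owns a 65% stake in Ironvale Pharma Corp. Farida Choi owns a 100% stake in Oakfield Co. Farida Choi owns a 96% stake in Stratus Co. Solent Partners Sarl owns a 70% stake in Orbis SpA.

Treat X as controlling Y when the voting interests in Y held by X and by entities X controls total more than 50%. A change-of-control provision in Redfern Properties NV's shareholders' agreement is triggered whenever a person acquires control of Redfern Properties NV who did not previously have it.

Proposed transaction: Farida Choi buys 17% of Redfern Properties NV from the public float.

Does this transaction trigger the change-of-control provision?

No

The purchase changes only Farida's holdings, so Farida is the only person who could newly come to control Redfern.
Farida holds 96% of Stratus, so Farida controls Stratus.
Stratus holds 78% of Redfern, so Farida controls Redfern.
So Farida already controls Redfern before the transaction.
After the purchase, Farida holds 17% of Redfern directly.
Farida controlled Redfern already, so this is not a new person acquiring control; every other person's position is unchanged or reduced.
No new person acquires control, so the clause is not triggered.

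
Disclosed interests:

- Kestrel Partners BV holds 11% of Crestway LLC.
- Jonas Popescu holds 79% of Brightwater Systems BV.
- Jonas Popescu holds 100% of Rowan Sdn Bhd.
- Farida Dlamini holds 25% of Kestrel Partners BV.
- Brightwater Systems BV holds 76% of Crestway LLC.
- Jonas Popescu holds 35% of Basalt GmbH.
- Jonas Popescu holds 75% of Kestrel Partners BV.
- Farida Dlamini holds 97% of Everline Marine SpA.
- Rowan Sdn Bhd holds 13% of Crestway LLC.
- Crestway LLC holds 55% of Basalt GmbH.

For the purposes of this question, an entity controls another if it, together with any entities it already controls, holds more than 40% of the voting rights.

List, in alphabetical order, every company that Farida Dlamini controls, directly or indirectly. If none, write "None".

Everline Marine SpA

Farida holds 97% of Everline, so Farida controls Everline.
No other company's threshold is met.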